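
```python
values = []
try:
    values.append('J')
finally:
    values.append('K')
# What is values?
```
['J', 'K']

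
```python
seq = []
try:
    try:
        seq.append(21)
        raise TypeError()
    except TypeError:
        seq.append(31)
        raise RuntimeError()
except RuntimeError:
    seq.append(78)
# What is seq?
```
[21, 31, 78]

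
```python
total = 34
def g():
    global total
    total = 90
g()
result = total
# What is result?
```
90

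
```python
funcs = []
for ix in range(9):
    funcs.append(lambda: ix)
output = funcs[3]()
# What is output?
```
8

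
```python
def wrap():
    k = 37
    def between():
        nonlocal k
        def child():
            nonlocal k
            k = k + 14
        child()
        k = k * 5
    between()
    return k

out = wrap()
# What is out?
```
255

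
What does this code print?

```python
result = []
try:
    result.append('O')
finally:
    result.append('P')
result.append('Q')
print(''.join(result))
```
OPQ

try/finally without except, no exception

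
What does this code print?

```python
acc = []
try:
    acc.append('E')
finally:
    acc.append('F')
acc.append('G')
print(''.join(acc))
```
EFG

try/finally without except, no exception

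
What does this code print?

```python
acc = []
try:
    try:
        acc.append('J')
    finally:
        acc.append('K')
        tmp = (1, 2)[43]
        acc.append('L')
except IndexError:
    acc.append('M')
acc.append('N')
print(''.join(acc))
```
JKMN

Exception in inner finally caught by outer except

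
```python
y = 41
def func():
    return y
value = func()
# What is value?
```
41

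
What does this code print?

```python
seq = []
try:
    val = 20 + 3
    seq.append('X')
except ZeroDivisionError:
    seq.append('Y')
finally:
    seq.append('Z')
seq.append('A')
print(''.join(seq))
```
XZA

finally runs after normal execution too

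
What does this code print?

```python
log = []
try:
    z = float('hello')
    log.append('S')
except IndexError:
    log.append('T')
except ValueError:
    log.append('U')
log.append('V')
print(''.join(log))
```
UV

ValueError is caught by its specific handler, not IndexError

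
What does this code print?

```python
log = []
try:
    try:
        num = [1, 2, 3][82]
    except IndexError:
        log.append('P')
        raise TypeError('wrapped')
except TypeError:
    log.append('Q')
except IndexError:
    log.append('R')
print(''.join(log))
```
PQ

New TypeError raised, caught by outer TypeError handler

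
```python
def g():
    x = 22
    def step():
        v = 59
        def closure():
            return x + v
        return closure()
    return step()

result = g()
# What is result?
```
81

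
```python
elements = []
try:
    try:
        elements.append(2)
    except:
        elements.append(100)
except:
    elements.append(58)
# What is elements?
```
[2]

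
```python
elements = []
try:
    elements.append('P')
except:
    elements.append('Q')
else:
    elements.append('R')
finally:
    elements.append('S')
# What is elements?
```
['P', 'R', 'S']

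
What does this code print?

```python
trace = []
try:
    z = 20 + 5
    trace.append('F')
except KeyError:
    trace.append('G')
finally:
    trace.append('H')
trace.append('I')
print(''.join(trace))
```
FHI

finally runs after normal execution too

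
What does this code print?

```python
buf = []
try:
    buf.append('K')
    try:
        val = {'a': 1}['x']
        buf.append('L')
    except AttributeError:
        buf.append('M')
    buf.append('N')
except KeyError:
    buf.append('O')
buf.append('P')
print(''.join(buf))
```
KOP

Inner handler doesn't match, propagates to outer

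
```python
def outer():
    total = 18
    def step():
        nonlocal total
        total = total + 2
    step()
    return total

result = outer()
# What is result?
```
20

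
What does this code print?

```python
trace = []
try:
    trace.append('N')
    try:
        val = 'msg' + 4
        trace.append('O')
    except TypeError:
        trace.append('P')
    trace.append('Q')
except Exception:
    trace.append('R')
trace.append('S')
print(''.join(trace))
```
NPQS

Inner exception caught by inner handler, outer continues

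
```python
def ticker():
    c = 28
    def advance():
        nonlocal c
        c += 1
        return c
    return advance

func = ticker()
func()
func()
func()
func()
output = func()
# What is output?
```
33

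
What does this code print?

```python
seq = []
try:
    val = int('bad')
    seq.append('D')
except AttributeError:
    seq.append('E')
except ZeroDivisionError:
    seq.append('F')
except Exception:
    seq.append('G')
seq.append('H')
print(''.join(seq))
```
GH

ValueError not specifically caught, falls to Exception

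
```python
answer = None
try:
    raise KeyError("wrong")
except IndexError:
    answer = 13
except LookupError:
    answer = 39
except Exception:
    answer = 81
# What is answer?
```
39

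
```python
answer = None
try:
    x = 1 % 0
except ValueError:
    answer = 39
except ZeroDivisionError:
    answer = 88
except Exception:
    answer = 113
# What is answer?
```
88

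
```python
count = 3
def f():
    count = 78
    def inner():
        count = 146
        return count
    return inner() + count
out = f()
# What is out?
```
224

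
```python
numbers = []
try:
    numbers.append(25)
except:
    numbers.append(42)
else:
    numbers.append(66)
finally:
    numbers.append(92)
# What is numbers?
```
[25, 66, 92]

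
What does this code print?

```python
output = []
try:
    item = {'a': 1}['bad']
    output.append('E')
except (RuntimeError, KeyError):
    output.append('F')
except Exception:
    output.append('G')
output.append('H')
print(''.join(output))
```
FH

KeyError matches tuple containing it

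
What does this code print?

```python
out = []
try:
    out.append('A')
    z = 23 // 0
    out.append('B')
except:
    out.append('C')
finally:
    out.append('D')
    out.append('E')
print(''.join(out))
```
ACDE

Code before exception runs, then except, then all of finally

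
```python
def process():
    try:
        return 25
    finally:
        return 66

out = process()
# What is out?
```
66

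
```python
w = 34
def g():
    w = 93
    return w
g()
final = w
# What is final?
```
34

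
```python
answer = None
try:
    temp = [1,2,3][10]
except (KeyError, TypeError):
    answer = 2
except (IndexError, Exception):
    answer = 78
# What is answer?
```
78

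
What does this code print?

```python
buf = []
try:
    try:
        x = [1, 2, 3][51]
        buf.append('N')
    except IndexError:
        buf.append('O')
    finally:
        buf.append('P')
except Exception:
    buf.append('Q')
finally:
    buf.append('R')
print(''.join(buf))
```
OPR

Both finally blocks run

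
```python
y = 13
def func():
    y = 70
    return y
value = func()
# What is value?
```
70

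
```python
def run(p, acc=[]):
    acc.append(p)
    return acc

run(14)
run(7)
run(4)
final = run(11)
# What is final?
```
[14, 7, 4, 11]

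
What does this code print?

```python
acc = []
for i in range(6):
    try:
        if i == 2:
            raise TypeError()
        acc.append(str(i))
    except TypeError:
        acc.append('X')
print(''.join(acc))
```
01X345

Exception on i=2 caught, loop continues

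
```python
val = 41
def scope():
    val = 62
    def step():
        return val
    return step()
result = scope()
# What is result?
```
62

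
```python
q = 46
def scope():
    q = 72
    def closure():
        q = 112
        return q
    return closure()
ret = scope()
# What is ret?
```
112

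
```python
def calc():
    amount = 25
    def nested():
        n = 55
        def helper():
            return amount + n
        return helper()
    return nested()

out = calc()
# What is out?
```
80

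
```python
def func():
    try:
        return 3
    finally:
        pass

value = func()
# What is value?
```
3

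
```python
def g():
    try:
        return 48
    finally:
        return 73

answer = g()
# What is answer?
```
73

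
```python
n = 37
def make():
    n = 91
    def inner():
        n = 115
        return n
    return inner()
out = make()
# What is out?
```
115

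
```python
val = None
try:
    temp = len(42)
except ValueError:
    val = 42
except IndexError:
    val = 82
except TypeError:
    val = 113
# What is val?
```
113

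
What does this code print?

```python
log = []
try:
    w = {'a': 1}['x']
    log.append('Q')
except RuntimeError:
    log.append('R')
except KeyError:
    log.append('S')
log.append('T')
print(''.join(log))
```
ST

KeyError is caught by its specific handler, not RuntimeError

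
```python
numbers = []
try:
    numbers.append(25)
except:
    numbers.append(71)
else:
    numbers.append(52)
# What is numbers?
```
[25, 52]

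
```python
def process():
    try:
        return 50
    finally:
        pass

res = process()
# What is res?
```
50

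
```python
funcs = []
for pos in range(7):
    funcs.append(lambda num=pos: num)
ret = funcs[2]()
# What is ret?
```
2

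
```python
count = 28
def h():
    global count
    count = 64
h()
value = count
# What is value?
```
64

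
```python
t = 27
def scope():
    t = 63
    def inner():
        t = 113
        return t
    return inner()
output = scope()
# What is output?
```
113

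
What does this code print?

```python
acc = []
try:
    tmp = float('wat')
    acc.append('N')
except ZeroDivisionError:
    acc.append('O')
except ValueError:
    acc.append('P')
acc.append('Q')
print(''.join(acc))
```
PQ

ValueError is caught by its specific handler, not ZeroDivisionError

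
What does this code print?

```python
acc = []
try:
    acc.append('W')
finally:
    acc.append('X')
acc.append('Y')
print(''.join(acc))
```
WXY

try/finally without except, no exception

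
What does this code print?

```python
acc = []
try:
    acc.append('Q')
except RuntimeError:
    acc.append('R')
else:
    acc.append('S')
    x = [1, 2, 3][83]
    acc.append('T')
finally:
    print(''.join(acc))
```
QS

Try succeeds, else appends 'S', IndexError in else is uncaught, finally prints before exception propagates ('T' never appended)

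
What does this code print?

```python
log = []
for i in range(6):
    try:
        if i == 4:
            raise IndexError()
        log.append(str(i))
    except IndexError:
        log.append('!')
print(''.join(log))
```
0123!5

Exception on i=4 caught, loop continues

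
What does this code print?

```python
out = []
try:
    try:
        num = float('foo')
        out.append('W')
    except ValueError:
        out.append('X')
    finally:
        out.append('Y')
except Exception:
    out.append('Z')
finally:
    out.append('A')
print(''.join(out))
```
XYA

Both finally blocks run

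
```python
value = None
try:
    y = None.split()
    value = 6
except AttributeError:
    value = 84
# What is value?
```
84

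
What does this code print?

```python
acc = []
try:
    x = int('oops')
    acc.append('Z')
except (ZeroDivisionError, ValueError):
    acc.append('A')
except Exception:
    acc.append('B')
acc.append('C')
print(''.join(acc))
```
AC

ValueError matches tuple containing it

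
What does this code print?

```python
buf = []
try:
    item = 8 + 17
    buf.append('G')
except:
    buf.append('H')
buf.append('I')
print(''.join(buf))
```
GI

No exception, try block completes normally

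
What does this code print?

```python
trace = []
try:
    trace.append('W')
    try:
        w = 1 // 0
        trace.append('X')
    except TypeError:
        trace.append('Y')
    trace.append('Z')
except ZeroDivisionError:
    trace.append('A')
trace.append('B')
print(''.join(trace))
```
WAB

Inner handler doesn't match, propagates to outer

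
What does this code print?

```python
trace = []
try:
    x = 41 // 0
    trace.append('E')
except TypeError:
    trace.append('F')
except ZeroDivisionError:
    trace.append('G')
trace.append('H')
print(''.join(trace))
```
GH

ZeroDivisionError is caught by its specific handler, not TypeError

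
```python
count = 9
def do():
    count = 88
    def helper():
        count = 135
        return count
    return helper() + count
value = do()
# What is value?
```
223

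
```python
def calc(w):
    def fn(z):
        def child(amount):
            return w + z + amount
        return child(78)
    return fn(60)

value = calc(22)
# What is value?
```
160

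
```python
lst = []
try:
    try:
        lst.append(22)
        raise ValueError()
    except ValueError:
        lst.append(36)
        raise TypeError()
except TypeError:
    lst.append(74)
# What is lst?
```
[22, 36, 74]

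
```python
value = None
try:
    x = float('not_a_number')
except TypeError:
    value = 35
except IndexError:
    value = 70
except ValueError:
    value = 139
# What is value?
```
139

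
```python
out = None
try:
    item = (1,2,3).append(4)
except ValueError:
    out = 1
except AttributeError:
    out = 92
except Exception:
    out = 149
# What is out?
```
92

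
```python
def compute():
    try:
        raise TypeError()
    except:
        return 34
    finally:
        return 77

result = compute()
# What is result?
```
77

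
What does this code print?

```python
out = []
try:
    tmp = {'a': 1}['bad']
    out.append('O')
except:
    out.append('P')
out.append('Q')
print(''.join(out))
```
PQ

Exception raised in try, caught by bare except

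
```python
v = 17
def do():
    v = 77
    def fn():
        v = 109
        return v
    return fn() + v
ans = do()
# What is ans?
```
186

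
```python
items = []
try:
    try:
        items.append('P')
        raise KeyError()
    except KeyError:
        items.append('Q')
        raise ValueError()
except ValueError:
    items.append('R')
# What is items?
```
['P', 'Q', 'R']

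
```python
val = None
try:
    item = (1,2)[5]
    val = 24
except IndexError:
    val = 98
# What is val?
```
98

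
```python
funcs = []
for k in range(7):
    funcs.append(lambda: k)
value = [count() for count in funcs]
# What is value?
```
[6, 6, 6, 6, 6, 6, 6]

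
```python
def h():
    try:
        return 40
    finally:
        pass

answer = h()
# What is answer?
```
40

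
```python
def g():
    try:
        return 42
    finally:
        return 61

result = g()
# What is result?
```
61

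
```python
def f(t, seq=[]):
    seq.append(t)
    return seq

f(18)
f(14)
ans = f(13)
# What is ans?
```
[18, 14, 13]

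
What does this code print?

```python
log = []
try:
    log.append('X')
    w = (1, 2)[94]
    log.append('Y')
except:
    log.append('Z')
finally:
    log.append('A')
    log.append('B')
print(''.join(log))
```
XZAB

Code before exception runs, then except, then all of finally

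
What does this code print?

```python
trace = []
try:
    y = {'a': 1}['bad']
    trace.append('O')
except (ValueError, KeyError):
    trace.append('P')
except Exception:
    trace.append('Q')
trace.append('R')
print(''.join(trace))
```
PR

KeyError matches tuple containing it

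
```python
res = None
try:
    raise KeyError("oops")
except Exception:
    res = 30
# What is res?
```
30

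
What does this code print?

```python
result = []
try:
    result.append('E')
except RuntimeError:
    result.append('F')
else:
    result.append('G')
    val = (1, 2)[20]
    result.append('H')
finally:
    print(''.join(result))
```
EG

Try succeeds, else appends 'G', IndexError in else is uncaught, finally prints before exception propagates ('H' never appended)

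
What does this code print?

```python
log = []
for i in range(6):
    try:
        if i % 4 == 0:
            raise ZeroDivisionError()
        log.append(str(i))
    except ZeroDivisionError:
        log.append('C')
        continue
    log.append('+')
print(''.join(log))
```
C1+2+3+C5+

continue in except skips rest of loop body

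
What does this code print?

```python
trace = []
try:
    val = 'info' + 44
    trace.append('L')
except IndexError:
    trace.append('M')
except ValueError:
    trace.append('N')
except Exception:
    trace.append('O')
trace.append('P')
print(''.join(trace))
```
OP

TypeError not specifically caught, falls to Exception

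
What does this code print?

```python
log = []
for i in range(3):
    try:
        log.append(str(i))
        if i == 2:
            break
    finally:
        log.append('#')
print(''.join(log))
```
0#1#2#

finally runs even when breaking out of loop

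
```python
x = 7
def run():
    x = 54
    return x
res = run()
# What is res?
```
54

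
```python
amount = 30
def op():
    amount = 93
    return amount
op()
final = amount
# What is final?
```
30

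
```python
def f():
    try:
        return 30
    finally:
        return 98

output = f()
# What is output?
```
98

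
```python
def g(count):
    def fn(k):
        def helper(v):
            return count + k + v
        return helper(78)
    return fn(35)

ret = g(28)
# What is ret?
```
141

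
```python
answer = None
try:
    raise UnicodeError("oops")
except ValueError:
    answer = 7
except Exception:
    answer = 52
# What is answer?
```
7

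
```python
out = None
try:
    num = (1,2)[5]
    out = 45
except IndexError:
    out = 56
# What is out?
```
56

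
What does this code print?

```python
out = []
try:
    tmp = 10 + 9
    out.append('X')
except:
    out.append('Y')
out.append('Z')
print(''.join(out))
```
XZ

No exception, try block completes normally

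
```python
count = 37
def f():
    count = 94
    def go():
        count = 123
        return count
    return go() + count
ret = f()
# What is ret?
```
217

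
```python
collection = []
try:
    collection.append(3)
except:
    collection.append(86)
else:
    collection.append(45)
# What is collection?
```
[3, 45]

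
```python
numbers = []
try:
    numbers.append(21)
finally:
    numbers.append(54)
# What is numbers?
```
[21, 54]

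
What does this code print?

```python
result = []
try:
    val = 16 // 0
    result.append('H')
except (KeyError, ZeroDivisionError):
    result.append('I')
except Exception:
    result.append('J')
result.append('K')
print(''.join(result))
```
IK

ZeroDivisionError matches tuple containing it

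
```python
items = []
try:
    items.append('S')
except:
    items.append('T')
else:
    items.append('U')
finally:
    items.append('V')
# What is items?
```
['S', 'U', 'V']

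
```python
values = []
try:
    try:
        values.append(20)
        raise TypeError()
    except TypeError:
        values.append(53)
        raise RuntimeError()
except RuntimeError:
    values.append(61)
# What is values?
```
[20, 53, 61]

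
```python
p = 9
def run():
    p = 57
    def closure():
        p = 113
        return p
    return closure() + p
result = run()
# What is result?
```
170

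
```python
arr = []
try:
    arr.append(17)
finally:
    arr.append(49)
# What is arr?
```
[17, 49]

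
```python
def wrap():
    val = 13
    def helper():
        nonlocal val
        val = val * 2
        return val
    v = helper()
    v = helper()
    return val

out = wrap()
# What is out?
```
52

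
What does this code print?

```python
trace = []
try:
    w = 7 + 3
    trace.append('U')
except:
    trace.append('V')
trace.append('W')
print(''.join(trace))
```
UW

No exception, try block completes normally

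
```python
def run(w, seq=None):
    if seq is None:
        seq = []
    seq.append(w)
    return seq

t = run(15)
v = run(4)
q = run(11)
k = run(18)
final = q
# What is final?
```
[11]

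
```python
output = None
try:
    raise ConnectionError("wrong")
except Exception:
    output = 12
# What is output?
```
12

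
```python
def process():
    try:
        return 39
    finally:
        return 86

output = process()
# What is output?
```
86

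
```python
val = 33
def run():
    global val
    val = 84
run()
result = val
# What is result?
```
84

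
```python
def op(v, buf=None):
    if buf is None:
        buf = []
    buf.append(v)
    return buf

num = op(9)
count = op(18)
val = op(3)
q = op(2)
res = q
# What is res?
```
[2]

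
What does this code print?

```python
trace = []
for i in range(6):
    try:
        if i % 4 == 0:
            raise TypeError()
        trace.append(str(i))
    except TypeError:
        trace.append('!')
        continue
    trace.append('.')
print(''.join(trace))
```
!1.2.3.!5.

continue in except skips rest of loop body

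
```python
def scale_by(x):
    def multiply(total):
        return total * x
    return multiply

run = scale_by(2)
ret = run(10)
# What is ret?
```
20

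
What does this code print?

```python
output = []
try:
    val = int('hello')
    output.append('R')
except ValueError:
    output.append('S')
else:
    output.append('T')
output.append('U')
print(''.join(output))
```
SU

else block skipped when exception is caught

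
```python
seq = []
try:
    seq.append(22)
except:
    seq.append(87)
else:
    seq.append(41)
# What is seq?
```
[22, 41]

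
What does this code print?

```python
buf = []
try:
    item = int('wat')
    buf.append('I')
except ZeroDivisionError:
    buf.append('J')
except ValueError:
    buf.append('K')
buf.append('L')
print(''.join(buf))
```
KL

ValueError is caught by its specific handler, not ZeroDivisionError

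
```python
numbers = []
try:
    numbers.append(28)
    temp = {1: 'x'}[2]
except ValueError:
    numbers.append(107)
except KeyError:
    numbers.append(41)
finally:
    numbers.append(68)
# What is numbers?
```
[28, 41, 68]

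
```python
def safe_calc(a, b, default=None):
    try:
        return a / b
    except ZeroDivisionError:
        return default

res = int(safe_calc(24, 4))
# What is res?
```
6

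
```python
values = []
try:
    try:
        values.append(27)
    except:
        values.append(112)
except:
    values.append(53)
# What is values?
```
[27]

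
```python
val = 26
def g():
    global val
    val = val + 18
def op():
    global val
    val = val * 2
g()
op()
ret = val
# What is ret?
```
88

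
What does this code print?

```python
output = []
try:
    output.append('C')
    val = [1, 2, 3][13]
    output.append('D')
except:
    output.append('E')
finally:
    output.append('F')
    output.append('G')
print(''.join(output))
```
CEFG

Code before exception runs, then except, then all of finally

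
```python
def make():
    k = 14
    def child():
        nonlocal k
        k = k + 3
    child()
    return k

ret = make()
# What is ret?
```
17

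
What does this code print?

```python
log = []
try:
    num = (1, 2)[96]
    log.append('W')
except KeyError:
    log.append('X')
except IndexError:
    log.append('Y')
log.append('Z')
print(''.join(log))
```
YZ

IndexError is caught by its specific handler, not KeyError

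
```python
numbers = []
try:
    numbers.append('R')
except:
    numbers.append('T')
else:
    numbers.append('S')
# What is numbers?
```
['R', 'S']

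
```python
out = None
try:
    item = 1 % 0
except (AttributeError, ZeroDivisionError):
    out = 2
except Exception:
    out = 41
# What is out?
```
2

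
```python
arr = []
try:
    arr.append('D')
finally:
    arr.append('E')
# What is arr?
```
['D', 'E']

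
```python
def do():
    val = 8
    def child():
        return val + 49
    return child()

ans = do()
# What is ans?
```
57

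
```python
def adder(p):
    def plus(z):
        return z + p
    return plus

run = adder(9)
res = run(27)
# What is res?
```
36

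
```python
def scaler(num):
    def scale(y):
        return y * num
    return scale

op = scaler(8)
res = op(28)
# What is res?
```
224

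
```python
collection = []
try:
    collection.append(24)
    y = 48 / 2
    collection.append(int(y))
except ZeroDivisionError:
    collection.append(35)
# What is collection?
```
[24, 24]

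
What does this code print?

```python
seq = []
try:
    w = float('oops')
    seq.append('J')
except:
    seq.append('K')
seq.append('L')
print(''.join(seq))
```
KL

Exception raised in try, caught by bare except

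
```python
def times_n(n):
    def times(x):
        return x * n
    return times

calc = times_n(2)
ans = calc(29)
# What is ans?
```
58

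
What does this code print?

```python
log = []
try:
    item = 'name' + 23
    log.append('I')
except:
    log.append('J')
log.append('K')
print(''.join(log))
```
JK

Exception raised in try, caught by bare except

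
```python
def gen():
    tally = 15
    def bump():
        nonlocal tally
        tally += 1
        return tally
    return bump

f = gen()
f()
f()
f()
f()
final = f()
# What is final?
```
20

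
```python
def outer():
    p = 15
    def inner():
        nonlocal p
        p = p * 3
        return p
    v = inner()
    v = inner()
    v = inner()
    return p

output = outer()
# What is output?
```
405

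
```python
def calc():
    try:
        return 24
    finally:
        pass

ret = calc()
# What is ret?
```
24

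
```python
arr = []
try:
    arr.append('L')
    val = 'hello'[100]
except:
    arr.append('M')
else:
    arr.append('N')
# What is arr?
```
['L', 'M']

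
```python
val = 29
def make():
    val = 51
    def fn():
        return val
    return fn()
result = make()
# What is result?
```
51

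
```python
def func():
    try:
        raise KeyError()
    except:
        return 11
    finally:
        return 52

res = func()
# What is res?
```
52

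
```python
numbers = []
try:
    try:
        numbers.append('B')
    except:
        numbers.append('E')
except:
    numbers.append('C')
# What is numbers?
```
['B']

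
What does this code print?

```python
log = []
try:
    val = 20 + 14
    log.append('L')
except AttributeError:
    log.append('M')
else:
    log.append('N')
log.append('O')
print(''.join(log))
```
LNO

else block runs when no exception occurs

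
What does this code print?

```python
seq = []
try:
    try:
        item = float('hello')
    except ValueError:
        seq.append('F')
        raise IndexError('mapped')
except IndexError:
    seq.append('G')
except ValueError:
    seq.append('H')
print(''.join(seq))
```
FG

New IndexError raised, caught by outer IndexError handler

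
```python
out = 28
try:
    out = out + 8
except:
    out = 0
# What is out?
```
36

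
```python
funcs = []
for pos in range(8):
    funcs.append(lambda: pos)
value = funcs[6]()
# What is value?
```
7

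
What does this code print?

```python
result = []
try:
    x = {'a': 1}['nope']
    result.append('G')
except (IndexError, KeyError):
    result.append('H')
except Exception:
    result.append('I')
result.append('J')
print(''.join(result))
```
HJ

KeyError matches tuple containing it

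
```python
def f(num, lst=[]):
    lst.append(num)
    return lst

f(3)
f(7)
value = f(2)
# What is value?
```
[3, 7, 2]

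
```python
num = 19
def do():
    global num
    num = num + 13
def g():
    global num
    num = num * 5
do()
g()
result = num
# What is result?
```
160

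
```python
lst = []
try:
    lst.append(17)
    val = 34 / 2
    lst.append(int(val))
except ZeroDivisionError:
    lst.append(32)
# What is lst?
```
[17, 17]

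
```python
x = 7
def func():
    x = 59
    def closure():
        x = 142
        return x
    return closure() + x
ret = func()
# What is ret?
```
201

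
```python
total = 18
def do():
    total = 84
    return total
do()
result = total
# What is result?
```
18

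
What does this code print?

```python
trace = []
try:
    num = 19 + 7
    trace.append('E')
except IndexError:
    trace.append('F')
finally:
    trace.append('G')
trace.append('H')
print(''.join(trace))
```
EGH

finally runs after normal execution too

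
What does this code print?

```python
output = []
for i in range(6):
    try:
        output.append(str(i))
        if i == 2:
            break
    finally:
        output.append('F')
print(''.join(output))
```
0F1F2F

finally runs even when breaking out of loop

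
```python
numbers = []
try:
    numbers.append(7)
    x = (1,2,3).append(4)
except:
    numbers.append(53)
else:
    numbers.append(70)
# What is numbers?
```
[7, 53]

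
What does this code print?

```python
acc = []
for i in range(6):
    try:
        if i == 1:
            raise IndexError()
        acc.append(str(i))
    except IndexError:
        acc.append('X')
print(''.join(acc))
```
0X2345

Exception on i=1 caught, loop continues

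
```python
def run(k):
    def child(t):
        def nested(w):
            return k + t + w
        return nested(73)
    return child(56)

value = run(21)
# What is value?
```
150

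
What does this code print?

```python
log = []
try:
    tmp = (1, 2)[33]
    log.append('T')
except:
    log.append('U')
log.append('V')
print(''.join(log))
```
UV

Exception raised in try, caught by bare except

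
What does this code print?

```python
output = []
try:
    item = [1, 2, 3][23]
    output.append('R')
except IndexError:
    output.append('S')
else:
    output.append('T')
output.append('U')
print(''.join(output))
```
SU

else block skipped when exception is caught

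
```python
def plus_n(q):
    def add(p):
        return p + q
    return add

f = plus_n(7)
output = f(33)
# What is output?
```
40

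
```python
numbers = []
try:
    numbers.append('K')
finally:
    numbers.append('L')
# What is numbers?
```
['K', 'L']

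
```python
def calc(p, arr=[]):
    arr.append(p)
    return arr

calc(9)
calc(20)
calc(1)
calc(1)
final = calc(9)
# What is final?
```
[9, 20, 1, 1, 9]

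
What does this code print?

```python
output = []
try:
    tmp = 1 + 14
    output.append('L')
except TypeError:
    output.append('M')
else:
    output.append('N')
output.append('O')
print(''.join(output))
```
LNO

else block runs when no exception occurs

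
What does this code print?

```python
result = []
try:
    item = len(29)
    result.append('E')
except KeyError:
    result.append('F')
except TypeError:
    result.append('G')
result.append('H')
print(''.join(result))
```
GH

TypeError is caught by its specific handler, not KeyError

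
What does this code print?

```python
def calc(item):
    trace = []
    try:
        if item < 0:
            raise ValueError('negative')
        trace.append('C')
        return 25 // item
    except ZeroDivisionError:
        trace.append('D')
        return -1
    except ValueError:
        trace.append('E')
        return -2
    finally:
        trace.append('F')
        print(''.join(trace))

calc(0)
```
CDF

item=0 causes ZeroDivisionError, caught, finally prints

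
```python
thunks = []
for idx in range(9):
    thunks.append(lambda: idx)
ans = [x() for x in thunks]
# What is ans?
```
[8, 8, 8, 8, 8, 8, 8, 8, 8]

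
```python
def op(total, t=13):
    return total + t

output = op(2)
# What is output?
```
15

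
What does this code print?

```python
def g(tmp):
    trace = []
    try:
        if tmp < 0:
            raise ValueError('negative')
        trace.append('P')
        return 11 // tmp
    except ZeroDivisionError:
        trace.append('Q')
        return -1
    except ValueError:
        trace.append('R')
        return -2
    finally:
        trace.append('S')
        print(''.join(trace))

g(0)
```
PQS

tmp=0 causes ZeroDivisionError, caught, finally prints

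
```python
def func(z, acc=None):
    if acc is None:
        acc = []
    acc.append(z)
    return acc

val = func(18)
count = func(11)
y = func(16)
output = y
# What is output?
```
[16]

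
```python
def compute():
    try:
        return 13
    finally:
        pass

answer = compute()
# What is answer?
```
13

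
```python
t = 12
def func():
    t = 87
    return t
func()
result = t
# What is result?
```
12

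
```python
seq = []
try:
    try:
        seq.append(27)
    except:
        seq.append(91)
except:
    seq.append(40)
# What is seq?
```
[27]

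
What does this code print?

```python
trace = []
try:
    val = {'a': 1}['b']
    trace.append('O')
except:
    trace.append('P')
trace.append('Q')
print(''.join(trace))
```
PQ

Exception raised in try, caught by bare except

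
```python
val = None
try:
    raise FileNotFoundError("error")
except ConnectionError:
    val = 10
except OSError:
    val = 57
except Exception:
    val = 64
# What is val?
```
57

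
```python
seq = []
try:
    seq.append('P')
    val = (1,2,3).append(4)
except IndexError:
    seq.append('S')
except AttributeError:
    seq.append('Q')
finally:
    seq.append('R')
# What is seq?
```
['P', 'Q', 'R']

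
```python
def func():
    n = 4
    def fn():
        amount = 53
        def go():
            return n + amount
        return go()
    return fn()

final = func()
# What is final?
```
57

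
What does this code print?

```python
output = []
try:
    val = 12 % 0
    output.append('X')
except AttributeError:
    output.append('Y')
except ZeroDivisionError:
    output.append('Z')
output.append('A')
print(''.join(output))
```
ZA

ZeroDivisionError is caught by its specific handler, not AttributeError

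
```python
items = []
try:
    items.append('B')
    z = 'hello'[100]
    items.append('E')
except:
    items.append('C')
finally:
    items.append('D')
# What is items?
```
['B', 'C', 'D']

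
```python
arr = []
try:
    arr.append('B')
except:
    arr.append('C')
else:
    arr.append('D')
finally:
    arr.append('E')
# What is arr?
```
['B', 'D', 'E']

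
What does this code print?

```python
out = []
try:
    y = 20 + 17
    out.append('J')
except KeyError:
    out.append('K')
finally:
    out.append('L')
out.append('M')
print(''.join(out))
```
JLM

finally runs after normal execution too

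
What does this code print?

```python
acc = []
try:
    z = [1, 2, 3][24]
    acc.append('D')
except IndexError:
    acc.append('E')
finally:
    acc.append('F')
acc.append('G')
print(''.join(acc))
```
EFG

finally always runs, even after exception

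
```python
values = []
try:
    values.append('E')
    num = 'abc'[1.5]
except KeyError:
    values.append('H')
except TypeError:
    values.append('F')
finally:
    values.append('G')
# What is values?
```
['E', 'F', 'G']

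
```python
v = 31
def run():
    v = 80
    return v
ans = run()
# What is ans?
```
80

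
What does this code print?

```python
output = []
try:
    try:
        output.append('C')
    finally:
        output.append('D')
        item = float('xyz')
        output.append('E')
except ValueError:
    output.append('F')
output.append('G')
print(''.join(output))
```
CDFG

Exception in inner finally caught by outer except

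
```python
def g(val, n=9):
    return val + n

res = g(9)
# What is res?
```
18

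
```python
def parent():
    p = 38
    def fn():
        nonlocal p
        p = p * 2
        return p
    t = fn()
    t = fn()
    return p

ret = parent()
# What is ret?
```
152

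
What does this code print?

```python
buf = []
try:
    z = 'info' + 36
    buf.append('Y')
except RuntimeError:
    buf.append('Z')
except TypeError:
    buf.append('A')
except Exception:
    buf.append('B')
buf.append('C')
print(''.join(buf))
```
AC

TypeError matches before generic Exception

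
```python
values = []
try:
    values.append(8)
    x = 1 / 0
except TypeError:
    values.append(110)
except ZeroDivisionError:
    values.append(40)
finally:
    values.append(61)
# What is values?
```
[8, 40, 61]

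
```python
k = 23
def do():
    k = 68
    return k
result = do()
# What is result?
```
68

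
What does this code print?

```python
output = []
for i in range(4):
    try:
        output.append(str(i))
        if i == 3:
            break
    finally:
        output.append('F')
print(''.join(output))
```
0F1F2F3F

finally runs even when breaking out of loop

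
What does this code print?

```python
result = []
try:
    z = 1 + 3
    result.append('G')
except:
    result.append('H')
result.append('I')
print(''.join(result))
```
GI

No exception, try block completes normally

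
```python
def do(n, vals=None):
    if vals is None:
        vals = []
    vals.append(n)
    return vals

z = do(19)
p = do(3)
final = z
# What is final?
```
[19]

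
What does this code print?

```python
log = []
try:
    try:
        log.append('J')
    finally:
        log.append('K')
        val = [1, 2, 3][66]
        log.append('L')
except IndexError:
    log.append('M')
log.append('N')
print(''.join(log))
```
JKMN

Exception in inner finally caught by outer except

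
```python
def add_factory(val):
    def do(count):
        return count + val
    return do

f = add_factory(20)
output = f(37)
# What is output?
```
57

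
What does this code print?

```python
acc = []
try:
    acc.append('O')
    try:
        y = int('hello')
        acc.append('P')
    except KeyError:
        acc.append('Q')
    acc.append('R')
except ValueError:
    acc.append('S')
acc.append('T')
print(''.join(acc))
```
OST

Inner handler doesn't match, propagates to outer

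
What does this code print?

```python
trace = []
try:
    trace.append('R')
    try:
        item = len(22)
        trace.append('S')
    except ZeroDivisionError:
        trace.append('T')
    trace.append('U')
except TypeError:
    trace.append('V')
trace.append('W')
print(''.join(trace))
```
RVW

Inner handler doesn't match, propagates to outer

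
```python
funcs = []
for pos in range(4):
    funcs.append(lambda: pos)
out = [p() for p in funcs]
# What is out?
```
[3, 3, 3, 3]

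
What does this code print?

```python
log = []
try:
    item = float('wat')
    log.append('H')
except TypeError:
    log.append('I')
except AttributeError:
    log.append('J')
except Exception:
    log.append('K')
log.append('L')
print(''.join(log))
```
KL

ValueError not specifically caught, falls to Exception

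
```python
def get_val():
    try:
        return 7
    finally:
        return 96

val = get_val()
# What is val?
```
96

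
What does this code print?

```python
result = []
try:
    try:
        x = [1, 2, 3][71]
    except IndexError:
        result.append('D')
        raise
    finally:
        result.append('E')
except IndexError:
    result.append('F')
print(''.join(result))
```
DEF

finally runs before re-raised exception propagates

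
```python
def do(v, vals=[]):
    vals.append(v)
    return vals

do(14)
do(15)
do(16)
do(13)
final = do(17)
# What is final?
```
[14, 15, 16, 13, 17]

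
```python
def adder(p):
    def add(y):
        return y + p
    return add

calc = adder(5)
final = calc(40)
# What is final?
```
45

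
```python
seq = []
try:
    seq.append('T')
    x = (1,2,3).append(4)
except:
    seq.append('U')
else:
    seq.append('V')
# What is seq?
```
['T', 'U']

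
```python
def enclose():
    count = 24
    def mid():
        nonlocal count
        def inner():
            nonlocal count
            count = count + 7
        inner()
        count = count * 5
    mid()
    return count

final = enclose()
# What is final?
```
155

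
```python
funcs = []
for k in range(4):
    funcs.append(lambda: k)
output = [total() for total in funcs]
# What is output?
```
[3, 3, 3, 3]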